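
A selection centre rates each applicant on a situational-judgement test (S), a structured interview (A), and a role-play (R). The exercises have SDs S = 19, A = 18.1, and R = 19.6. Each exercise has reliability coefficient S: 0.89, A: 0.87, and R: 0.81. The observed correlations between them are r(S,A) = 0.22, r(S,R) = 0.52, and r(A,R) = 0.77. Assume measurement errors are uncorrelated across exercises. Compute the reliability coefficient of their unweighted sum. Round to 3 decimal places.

0.928

Var(S+A+R) = 19² + 18.1² + 19.6² + 2·[19·18.1·0.22 + 19·19.6·0.52 + 18.1·19.6·0.77] = 1072.77 + 1084.94 = 2157.71.
Because errors are independent across components, Cov(Tᵢ,Tⱼ) = Cov(Xᵢ,Xⱼ); the off-diagonal part of the true-score variance is the same as above.
True-score variance = [19²·0.89 + 18.1²·0.87 + 19.6²·0.81] + 1084.94 = 917.48 + 1084.94 = 2002.42.
Reliability = 2002.42 / 2157.71 = 0.928.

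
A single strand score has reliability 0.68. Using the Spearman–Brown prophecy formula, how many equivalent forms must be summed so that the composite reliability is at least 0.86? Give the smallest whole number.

k ≥ ρ*(1−ρ₁)/(ρ₁(1−ρ*)) = 0.86·0.32 / (0.68·0.14) = 2.891.
Smallest integer k = 3.

3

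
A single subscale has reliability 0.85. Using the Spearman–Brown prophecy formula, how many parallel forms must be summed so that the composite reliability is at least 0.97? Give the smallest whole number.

k ≥ ρ*(1−ρ₁)/(ρ₁(1−ρ*)) = 0.97·0.15 / (0.85·0.03) = 5.706.
Smallest integer k = 6.

6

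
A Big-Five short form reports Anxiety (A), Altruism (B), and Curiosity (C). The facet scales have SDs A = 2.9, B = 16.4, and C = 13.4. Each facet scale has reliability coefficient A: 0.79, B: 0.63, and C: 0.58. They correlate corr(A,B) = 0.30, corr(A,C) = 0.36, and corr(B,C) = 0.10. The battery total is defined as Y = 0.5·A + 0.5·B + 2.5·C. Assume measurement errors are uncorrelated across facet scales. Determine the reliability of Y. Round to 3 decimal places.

0.615

Var(Y) = 0.5²·2.9² + 0.5²·16.4² + 2.5²·13.4² + 2·[0.25·2.9·16.4·0.30 + 1.25·2.9·13.4·0.36 + 1.25·16.4·13.4·0.10] = 1191.59 + 97.048 = 1288.64.
Because errors are independent across components, Cov(Tᵢ,Tⱼ) = Cov(Xᵢ,Xⱼ); the off-diagonal part of the true-score variance is the same as above.
True-score variance = [0.5²·2.9²·0.79 + 0.5²·16.4²·0.63 + 2.5²·13.4²·0.58] + 97.048 = 694.927 + 97.048 = 791.975.
Reliability = 791.975 / 1288.64 = 0.615.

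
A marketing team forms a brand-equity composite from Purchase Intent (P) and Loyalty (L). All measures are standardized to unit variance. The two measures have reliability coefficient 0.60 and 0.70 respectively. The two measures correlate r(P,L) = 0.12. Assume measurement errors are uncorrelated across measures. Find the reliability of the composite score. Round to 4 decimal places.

Var(P+L) = 2 + 2·[0.12] = 2 + 0.24 = 2.24.
With uncorrelated errors the cross-covariances are all true-score covariance, so they carry over unchanged; only the diagonal terms shrink to ρᵢσᵢ².
True-score variance = [0.60 + 0.70] + 0.24 = 1.3 + 0.24 = 1.54.
Reliability = 1.54 / 2.24 = 0.6875.

0.6875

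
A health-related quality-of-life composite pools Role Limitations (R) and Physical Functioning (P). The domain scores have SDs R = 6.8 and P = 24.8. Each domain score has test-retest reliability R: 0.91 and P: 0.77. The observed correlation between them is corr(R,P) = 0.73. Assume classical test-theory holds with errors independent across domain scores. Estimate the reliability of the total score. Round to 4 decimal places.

0.8395

Var(R+P) = 6.8² + 24.8² + 2·[6.8·24.8·0.73] = 661.28 + 246.214 = 907.494.
Under uncorrelated errors the observed covariances equal the true-score covariances, so only the own-variance terms attenuate.
True-score variance = [6.8²·0.91 + 24.8²·0.77] + 246.214 = 515.659 + 246.214 = 761.874.
Reliability = 761.874 / 907.494 = 0.8395.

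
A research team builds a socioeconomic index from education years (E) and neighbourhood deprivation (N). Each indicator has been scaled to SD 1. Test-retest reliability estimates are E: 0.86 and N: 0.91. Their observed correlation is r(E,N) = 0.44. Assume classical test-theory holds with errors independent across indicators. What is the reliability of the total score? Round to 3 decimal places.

Var(E+N) = 2 + 2·[0.44] = 2 + 0.88 = 2.88.
Because errors are independent across components, Cov(Tᵢ,Tⱼ) = Cov(Xᵢ,Xⱼ); the off-diagonal part of the true-score variance is the same as above.
True-score variance = [0.86 + 0.91] + 0.88 = 1.77 + 0.88 = 2.65.
Reliability = 2.65 / 2.88 = 0.920.

0.920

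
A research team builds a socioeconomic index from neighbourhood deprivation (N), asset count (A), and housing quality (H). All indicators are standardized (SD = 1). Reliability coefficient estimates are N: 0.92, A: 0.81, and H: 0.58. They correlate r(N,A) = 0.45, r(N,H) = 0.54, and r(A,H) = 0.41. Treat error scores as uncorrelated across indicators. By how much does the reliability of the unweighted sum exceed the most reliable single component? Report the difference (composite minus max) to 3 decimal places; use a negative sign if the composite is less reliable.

Var(sum) = 3 + 2.8 = 5.8; true-score variance = 2.31 + 2.8 = 5.11; composite reliability = 0.8810.
Max component reliability = 0.9200.
Difference = 0.8810 − 0.9200 = -0.039.

-0.039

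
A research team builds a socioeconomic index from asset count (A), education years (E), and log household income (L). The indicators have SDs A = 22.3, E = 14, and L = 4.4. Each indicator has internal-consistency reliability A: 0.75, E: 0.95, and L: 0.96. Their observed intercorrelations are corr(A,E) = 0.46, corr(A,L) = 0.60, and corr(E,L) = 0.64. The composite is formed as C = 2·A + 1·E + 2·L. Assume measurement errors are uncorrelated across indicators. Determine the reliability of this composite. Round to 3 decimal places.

0.853

Var(C) = 2²·22.3² + 14² + 2²·4.4² + 2·[2·22.3·14·0.46 + 4·22.3·4.4·0.60 + 2·14·4.4·0.64] = 2262.6 + 1203.12 = 3465.72.
Because errors are independent across components, Cov(Tᵢ,Tⱼ) = Cov(Xᵢ,Xⱼ); the off-diagonal part of the true-score variance is the same as above.
True-score variance = [2²·22.3²·0.75 + 14²·0.95 + 2²·4.4²·0.96] + 1203.12 = 1752.41 + 1203.12 = 2955.53.
Reliability = 2955.53 / 3465.72 = 0.853.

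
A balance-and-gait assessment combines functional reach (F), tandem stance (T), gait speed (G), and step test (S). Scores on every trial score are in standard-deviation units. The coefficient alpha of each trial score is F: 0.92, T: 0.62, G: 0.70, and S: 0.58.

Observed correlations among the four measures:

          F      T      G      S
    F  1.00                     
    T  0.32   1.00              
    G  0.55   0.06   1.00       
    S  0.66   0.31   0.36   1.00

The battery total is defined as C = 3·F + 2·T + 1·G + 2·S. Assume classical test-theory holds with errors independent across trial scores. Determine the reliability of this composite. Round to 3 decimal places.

Var(C) = 3² + 2² + 1 + 2² + 2·[6·0.32 + 3·0.55 + 6·0.66 + 2·0.06 + 4·0.31 + 2·0.36] = 18 + 19.22 = 37.22.
Under uncorrelated errors the observed covariances equal the true-score covariances, so only the own-variance terms attenuate.
True-score variance = [3²·0.92 + 2²·0.62 + 0.70 + 2²·0.58] + 19.22 = 13.78 + 19.22 = 33.
Reliability = 33 / 37.22 = 0.887.

0.887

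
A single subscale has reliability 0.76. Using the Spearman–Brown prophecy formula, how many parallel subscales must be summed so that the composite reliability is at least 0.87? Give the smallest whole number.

k ≥ ρ*(1−ρ₁)/(ρ₁(1−ρ*)) = 0.87·0.24 / (0.76·0.13) = 2.113.
Smallest integer k = 3.

3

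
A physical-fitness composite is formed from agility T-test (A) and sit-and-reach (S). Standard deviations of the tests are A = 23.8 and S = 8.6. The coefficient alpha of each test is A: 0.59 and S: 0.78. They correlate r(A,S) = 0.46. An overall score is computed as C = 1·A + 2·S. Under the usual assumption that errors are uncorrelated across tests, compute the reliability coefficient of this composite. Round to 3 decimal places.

0.760

Var(C) = 23.8² + 2²·8.6² + 2·[2·23.8·8.6·0.46] = 862.28 + 376.611 = 1238.89.
Because errors are independent across components, Cov(Tᵢ,Tⱼ) = Cov(Xᵢ,Xⱼ); the off-diagonal part of the true-score variance is the same as above.
True-score variance = [23.8²·0.59 + 2²·8.6²·0.78] + 376.611 = 564.955 + 376.611 = 941.566.
Reliability = 941.566 / 1238.89 = 0.760.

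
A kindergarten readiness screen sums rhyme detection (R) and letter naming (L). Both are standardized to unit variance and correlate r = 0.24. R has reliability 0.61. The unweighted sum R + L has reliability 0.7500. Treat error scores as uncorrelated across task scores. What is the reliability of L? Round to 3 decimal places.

Var(R+L) = 2 + 2·0.24 = 2.480.
True-score variance = ρ_R + ρ_L + 2·0.24, so 0.7500 = (0.61 + ρ_L + 0.48) / 2.480.
ρ_L = 0.7500·2.480 − 0.61 − 0.48 = 0.770.

0.770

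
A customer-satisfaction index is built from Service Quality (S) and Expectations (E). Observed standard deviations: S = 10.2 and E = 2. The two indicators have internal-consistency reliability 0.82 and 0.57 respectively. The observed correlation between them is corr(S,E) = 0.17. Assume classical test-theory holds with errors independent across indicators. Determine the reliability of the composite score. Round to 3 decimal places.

0.822

Var(S+E) = 10.2² + 2² + 2·[10.2·2·0.17] = 108.04 + 6.936 = 114.976.
With uncorrelated errors the cross-covariances are all true-score covariance, so they carry over unchanged; only the diagonal terms shrink to ρᵢσᵢ².
True-score variance = [10.2²·0.82 + 2²·0.57] + 6.936 = 87.5928 + 6.936 = 94.5288.
Reliability = 94.5288 / 114.976 = 0.822.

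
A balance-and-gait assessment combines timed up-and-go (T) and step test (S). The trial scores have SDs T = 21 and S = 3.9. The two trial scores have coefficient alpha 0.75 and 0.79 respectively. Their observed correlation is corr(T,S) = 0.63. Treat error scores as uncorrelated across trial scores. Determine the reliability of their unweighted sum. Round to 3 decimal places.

Var(T+S) = 21² + 3.9² + 2·[21·3.9·0.63] = 456.21 + 103.194 = 559.404.
With uncorrelated errors the cross-covariances are all true-score covariance, so they carry over unchanged; only the diagonal terms shrink to ρᵢσᵢ².
True-score variance = [21²·0.75 + 3.9²·0.79] + 103.194 = 342.766 + 103.194 = 445.96.
Reliability = 445.96 / 559.404 = 0.797.

0.797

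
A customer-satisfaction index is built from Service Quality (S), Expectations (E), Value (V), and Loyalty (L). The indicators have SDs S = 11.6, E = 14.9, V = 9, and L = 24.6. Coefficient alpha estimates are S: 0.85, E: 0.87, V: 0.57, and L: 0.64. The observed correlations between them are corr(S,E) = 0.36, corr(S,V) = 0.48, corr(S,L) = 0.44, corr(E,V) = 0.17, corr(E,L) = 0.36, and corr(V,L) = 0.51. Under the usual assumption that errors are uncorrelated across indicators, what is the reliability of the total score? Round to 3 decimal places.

Var(S+E+V+L) = 11.6² + 14.9² + 9² + 24.6² + 2·[11.6·14.9·0.36 + 11.6·9·0.48 + 11.6·24.6·0.44 + 14.9·9·0.17 + 14.9·24.6·0.36 + 9·24.6·0.51] = 1042.73 + 1011.12 = 2053.85.
Because errors are independent across components, Cov(Tᵢ,Tⱼ) = Cov(Xᵢ,Xⱼ); the off-diagonal part of the true-score variance is the same as above.
True-score variance = [11.6²·0.85 + 14.9²·0.87 + 9²·0.57 + 24.6²·0.64] + 1011.12 = 740.997 + 1011.12 = 1752.11.
Reliability = 1752.11 / 2053.85 = 0.853.

0.853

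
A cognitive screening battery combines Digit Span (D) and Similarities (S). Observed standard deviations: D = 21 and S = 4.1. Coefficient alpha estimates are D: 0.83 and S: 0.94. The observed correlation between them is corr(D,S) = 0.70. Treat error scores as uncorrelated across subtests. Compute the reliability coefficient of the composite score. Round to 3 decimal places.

0.869

Var(D+S) = 21² + 4.1² + 2·[21·4.1·0.70] = 457.81 + 120.54 = 578.35.
Because errors are independent across components, Cov(Tᵢ,Tⱼ) = Cov(Xᵢ,Xⱼ); the off-diagonal part of the true-score variance is the same as above.
True-score variance = [21²·0.83 + 4.1²·0.94] + 120.54 = 381.831 + 120.54 = 502.371.
Reliability = 502.371 / 578.35 = 0.869.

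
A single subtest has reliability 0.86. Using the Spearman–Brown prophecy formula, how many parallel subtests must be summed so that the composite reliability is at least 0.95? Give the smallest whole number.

k ≥ ρ*(1−ρ₁)/(ρ₁(1−ρ*)) = 0.95·0.14 / (0.86·0.05) = 3.093.
Smallest integer k = 4.

4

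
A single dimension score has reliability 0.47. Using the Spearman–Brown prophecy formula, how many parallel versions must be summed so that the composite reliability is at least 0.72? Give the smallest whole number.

3

k ≥ ρ*(1−ρ₁)/(ρ₁(1−ρ*)) = 0.72·0.53 / (0.47·0.28) = 2.900.
Smallest integer k = 3.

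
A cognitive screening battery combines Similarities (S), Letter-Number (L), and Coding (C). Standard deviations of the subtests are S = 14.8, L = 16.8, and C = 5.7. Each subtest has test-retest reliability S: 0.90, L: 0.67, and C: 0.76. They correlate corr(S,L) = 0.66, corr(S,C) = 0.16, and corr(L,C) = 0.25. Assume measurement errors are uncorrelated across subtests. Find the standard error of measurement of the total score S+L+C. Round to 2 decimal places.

Var(total) = 533.77 + 403.08 = 936.85.
True-score variance = 410.929 + 403.08 = 814.009, so reliability = 0.8689.
Error variance = 936.85 − 814.009 = 122.841; SEM = √122.841 = 11.08.

11.08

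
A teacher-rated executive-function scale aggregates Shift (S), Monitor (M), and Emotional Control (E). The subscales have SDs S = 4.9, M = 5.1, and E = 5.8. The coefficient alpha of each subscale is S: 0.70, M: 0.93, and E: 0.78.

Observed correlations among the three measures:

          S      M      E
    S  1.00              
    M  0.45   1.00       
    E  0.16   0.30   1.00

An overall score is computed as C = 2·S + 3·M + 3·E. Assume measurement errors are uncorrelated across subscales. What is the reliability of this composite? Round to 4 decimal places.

Var(C) = 2²·4.9² + 3²·5.1² + 3²·5.8² + 2·[6·4.9·5.1·0.45 + 6·4.9·5.8·0.16 + 9·5.1·5.8·0.30] = 632.89 + 349.244 = 982.134.
Under uncorrelated errors the observed covariances equal the true-score covariances, so only the own-variance terms attenuate.
True-score variance = [2²·4.9²·0.70 + 3²·5.1²·0.93 + 3²·5.8²·0.78] + 349.244 = 521.085 + 349.244 = 870.329.
Reliability = 870.329 / 982.134 = 0.8862.

0.8862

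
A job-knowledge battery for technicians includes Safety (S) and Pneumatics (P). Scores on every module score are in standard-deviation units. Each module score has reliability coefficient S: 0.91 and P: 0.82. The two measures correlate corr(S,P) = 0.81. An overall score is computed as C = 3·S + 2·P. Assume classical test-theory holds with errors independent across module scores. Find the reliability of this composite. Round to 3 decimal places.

0.933

Var(C) = 3² + 2² + 2·[6·0.81] = 13 + 9.72 = 22.72.
Because errors are independent across components, Cov(Tᵢ,Tⱼ) = Cov(Xᵢ,Xⱼ); the off-diagonal part of the true-score variance is the same as above.
True-score variance = [3²·0.91 + 2²·0.82] + 9.72 = 11.47 + 9.72 = 21.19.
Reliability = 21.19 / 22.72 = 0.933.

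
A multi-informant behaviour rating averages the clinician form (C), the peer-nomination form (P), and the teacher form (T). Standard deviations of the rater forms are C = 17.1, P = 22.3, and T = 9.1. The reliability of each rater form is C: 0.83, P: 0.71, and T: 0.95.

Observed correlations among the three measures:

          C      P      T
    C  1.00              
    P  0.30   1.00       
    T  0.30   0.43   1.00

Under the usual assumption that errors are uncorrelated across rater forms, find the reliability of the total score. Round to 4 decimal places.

0.8553

Var(C+P+T) = 17.1² + 22.3² + 9.1² + 2·[17.1·22.3·0.30 + 17.1·9.1·0.30 + 22.3·9.1·0.43] = 872.51 + 496.684 = 1369.19.
With uncorrelated errors the cross-covariances are all true-score covariance, so they carry over unchanged; only the diagonal terms shrink to ρᵢσᵢ².
True-score variance = [17.1²·0.83 + 22.3²·0.71 + 9.1²·0.95] + 496.684 = 674.446 + 496.684 = 1171.13.
Reliability = 1171.13 / 1369.19 = 0.8553.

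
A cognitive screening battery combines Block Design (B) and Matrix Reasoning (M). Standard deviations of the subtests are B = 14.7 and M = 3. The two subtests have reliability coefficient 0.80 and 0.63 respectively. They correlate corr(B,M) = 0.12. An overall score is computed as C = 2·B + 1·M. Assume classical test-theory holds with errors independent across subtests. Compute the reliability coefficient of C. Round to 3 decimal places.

0.803

Var(C) = 2²·14.7² + 3² + 2·[2·14.7·3·0.12] = 873.36 + 21.168 = 894.528.
Because errors are independent across components, Cov(Tᵢ,Tⱼ) = Cov(Xᵢ,Xⱼ); the off-diagonal part of the true-score variance is the same as above.
True-score variance = [2²·14.7²·0.80 + 3²·0.63] + 21.168 = 697.158 + 21.168 = 718.326.
Reliability = 718.326 / 894.528 = 0.803.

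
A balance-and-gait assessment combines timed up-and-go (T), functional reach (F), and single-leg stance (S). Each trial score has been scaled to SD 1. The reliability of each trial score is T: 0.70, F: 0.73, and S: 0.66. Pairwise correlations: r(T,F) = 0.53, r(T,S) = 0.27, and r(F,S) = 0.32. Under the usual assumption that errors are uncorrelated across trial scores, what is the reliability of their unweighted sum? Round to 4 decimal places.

Var(T+F+S) = 3 + 2·[0.53 + 0.27 + 0.32] = 3 + 2.24 = 5.24.
With uncorrelated errors the cross-covariances are all true-score covariance, so they carry over unchanged; only the diagonal terms shrink to ρᵢσᵢ².
True-score variance = [0.70 + 0.73 + 0.66] + 2.24 = 2.09 + 2.24 = 4.33.
Reliability = 4.33 / 5.24 = 0.8263.

0.8263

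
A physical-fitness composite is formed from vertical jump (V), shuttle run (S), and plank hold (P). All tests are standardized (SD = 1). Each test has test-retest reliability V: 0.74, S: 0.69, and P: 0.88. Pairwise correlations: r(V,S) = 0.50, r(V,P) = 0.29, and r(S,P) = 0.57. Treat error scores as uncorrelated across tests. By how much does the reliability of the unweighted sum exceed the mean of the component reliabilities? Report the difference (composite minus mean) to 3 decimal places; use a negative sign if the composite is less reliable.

0.109

Var(sum) = 3 + 2.72 = 5.72; true-score variance = 2.31 + 2.72 = 5.03; composite reliability = 0.8794.
Mean component reliability = 0.7700.
Difference = 0.8794 − 0.7700 = 0.109.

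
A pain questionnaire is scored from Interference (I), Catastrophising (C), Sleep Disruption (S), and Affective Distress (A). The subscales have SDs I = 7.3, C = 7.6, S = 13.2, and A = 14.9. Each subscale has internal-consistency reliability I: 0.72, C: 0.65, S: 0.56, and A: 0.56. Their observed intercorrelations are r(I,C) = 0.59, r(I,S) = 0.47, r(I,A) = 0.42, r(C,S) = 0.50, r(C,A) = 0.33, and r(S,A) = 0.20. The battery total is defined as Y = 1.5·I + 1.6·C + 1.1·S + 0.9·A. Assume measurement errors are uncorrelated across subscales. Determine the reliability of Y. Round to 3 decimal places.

0.823

Var(Y) = 1.5²·7.3² + 1.6²·7.6² + 1.1²·13.2² + 0.9²·14.9² + 2·[2.4·7.3·7.6·0.59 + 1.65·7.3·13.2·0.47 + 1.35·7.3·14.9·0.42 + 1.76·7.6·13.2·0.50 + 1.44·7.6·14.9·0.33 + 0.99·13.2·14.9·0.20] = 658.427 + 791.991 = 1450.42.
Because errors are independent across components, Cov(Tᵢ,Tⱼ) = Cov(Xᵢ,Xⱼ); the off-diagonal part of the true-score variance is the same as above.
True-score variance = [1.5²·7.3²·0.72 + 1.6²·7.6²·0.65 + 1.1²·13.2²·0.56 + 0.9²·14.9²·0.56] + 791.991 = 401.211 + 791.991 = 1193.2.
Reliability = 1193.2 / 1450.42 = 0.823.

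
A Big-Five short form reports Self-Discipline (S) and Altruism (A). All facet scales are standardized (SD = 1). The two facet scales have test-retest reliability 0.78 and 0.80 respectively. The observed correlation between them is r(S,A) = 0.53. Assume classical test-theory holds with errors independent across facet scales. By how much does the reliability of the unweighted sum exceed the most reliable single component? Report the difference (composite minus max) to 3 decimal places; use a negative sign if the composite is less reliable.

Var(sum) = 2 + 1.06 = 3.06; true-score variance = 1.58 + 1.06 = 2.64; composite reliability = 0.8627.
Max component reliability = 0.8000.
Difference = 0.8627 − 0.8000 = 0.063.

0.063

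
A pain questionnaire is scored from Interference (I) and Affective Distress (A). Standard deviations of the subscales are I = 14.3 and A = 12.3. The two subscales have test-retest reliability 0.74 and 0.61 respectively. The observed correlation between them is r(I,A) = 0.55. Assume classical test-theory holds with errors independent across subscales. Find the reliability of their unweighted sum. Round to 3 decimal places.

0.796

Var(I+A) = 14.3² + 12.3² + 2·[14.3·12.3·0.55] = 355.78 + 193.479 = 549.259.
Under uncorrelated errors the observed covariances equal the true-score covariances, so only the own-variance terms attenuate.
True-score variance = [14.3²·0.74 + 12.3²·0.61] + 193.479 = 243.61 + 193.479 = 437.089.
Reliability = 437.089 / 549.259 = 0.796.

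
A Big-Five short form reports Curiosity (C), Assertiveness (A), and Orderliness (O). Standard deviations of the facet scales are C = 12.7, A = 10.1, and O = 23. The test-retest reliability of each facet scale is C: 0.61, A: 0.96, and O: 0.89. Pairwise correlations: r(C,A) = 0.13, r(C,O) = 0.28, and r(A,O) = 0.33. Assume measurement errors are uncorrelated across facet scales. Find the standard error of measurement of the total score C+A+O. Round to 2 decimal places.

11.19

Var(total) = 792.3 + 350.244 = 1142.54.
True-score variance = 667.126 + 350.244 = 1017.37, so reliability = 0.8904.
Error variance = 1142.54 − 1017.37 = 125.173; SEM = √125.173 = 11.19.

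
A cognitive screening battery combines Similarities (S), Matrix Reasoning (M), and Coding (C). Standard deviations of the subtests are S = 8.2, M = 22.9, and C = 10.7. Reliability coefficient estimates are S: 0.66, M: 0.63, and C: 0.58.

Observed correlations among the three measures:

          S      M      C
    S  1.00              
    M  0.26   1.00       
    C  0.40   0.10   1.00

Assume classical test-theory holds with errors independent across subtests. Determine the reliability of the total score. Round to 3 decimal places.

Var(S+M+C) = 8.2² + 22.9² + 10.7² + 2·[8.2·22.9·0.26 + 8.2·10.7·0.40 + 22.9·10.7·0.10] = 706.14 + 216.844 = 922.984.
With uncorrelated errors the cross-covariances are all true-score covariance, so they carry over unchanged; only the diagonal terms shrink to ρᵢσᵢ².
True-score variance = [8.2²·0.66 + 22.9²·0.63 + 10.7²·0.58] + 216.844 = 441.161 + 216.844 = 658.005.
Reliability = 658.005 / 922.984 = 0.713.

0.713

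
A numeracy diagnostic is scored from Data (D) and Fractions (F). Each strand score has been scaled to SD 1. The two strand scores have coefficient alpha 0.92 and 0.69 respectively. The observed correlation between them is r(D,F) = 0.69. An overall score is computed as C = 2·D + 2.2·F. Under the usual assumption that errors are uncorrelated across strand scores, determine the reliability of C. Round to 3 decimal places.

Var(C) = 2² + 2.2² + 2·[4.4·0.69] = 8.84 + 6.072 = 14.912.
Under uncorrelated errors the observed covariances equal the true-score covariances, so only the own-variance terms attenuate.
True-score variance = [2²·0.92 + 2.2²·0.69] + 6.072 = 7.0196 + 6.072 = 13.0916.
Reliability = 13.0916 / 14.912 = 0.878.

0.878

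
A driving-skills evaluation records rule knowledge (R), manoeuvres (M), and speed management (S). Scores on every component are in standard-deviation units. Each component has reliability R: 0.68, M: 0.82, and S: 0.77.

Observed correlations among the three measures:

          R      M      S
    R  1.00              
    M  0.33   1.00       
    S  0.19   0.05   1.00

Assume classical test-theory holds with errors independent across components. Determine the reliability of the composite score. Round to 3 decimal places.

Var(R+M+S) = 3 + 2·[0.33 + 0.19 + 0.05] = 3 + 1.14 = 4.14.
With uncorrelated errors the cross-covariances are all true-score covariance, so they carry over unchanged; only the diagonal terms shrink to ρᵢσᵢ².
True-score variance = [0.68 + 0.82 + 0.77] + 1.14 = 2.27 + 1.14 = 3.41.
Reliability = 3.41 / 4.14 = 0.824.

0.824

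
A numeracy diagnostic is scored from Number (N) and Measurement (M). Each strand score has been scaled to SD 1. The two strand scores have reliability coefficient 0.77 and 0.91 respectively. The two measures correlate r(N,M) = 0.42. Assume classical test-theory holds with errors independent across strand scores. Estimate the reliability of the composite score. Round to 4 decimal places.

0.8873

Var(N+M) = 2 + 2·[0.42] = 2 + 0.84 = 2.84.
With uncorrelated errors the cross-covariances are all true-score covariance, so they carry over unchanged; only the diagonal terms shrink to ρᵢσᵢ².
True-score variance = [0.77 + 0.91] + 0.84 = 1.68 + 0.84 = 2.52.
Reliability = 2.52 / 2.84 = 0.8873.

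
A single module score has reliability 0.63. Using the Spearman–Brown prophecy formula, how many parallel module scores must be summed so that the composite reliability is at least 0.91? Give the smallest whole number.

6

k ≥ ρ*(1−ρ₁)/(ρ₁(1−ρ*)) = 0.91·0.37 / (0.63·0.09) = 5.938.
Smallest integer k = 6.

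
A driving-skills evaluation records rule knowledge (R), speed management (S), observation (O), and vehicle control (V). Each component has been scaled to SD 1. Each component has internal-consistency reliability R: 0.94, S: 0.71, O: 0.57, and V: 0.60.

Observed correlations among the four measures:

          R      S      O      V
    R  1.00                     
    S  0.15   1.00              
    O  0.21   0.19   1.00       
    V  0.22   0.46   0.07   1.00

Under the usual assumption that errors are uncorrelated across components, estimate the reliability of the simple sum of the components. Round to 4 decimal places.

0.8212

Var(R+S+O+V) = 4 + 2·[0.15 + 0.21 + 0.22 + 0.19 + 0.46 + 0.07] = 4 + 2.6 = 6.6.
With uncorrelated errors the cross-covariances are all true-score covariance, so they carry over unchanged; only the diagonal terms shrink to ρᵢσᵢ².
True-score variance = [0.94 + 0.71 + 0.57 + 0.60] + 2.6 = 2.82 + 2.6 = 5.42.
Reliability = 5.42 / 6.6 = 0.8212.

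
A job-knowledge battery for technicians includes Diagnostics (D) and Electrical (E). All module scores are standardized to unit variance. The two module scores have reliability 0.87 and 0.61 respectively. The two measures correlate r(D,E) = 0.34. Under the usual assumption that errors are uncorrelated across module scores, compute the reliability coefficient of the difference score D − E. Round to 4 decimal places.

0.6061

Var(D−E) = 1 + 1 − 2·0.34 = 2 − 0.68 = 1.32.
Because errors are independent across components, Cov(Tᵢ,Tⱼ) = Cov(Xᵢ,Xⱼ); the off-diagonal part of the true-score variance is the same as above.
True-score variance = [0.87 + 0.61] − 0.68 = 1.48 − 0.68 = 0.8.
Reliability = 0.8 / 1.32 = 0.6061.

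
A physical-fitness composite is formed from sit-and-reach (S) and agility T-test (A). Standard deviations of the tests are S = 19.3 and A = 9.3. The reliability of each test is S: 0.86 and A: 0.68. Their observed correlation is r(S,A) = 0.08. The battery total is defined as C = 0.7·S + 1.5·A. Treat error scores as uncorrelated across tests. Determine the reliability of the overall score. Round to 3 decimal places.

Var(C) = 0.7²·19.3² + 1.5²·9.3² + 2·[1.05·19.3·9.3·0.08] = 377.123 + 30.1543 = 407.277.
With uncorrelated errors the cross-covariances are all true-score covariance, so they carry over unchanged; only the diagonal terms shrink to ρᵢσᵢ².
True-score variance = [0.7²·19.3²·0.86 + 1.5²·9.3²·0.68] + 30.1543 = 289.297 + 30.1543 = 319.451.
Reliability = 319.451 / 407.277 = 0.784.

0.784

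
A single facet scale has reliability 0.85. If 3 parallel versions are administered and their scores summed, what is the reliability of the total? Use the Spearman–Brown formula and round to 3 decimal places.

0.944

ρ_k = kρ / (1 + (k−1)ρ) = 3·0.85 / (1 + 2·0.85) = 2.550 / 2.700 = 0.944.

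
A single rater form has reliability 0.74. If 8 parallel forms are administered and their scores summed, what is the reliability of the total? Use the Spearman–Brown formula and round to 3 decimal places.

0.958

ρ_k = kρ / (1 + (k−1)ρ) = 8·0.74 / (1 + 7·0.74) = 5.920 / 6.180 = 0.958.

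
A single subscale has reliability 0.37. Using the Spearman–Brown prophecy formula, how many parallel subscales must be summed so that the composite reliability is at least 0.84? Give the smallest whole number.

k ≥ ρ*(1−ρ₁)/(ρ₁(1−ρ*)) = 0.84·0.63 / (0.37·0.16) = 8.939.
Smallest integer k = 9.

9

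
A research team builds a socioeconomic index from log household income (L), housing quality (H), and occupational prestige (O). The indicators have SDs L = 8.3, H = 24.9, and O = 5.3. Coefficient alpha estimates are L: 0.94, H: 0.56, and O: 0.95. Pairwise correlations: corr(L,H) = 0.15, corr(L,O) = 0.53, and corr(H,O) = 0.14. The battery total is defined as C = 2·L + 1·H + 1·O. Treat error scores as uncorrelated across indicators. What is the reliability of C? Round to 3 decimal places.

0.753

Var(C) = 2²·8.3² + 24.9² + 5.3² + 2·[2·8.3·24.9·0.15 + 2·8.3·5.3·0.53 + 24.9·5.3·0.14] = 923.66 + 254.212 = 1177.87.
With uncorrelated errors the cross-covariances are all true-score covariance, so they carry over unchanged; only the diagonal terms shrink to ρᵢσᵢ².
True-score variance = [2²·8.3²·0.94 + 24.9²·0.56 + 5.3²·0.95] + 254.212 = 632.918 + 254.212 = 887.13.
Reliability = 887.13 / 1177.87 = 0.753.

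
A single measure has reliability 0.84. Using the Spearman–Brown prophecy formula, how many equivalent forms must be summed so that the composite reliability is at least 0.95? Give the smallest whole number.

k ≥ ρ*(1−ρ₁)/(ρ₁(1−ρ*)) = 0.95·0.16 / (0.84·0.05) = 3.619.
Smallest integer k = 4.

4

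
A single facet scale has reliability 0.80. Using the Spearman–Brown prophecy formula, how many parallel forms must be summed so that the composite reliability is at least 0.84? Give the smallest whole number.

2

k ≥ ρ*(1−ρ₁)/(ρ₁(1−ρ*)) = 0.84·0.20 / (0.80·0.16) = 1.312.
Smallest integer k = 2.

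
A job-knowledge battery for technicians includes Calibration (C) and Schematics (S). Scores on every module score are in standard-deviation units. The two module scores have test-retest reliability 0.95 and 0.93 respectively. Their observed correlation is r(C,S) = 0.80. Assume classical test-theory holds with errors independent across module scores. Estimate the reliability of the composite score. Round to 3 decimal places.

Var(C+S) = 2 + 2·[0.80] = 2 + 1.6 = 3.6.
Because errors are independent across components, Cov(Tᵢ,Tⱼ) = Cov(Xᵢ,Xⱼ); the off-diagonal part of the true-score variance is the same as above.
True-score variance = [0.95 + 0.93] + 1.6 = 1.88 + 1.6 = 3.48.
Reliability = 3.48 / 3.6 = 0.967.

0.967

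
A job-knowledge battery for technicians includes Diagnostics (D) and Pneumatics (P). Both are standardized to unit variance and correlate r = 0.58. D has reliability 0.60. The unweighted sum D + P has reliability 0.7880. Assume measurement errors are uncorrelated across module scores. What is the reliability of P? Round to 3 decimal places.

0.730

Var(D+P) = 2 + 2·0.58 = 3.160.
True-score variance = ρ_D + ρ_P + 2·0.58, so 0.7880 = (0.60 + ρ_P + 1.16) / 3.160.
ρ_P = 0.7880·3.160 − 0.60 − 1.16 = 0.730.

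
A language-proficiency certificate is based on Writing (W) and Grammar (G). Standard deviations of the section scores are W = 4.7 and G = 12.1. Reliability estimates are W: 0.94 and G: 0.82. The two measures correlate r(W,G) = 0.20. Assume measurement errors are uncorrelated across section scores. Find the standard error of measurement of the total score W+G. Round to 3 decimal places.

5.261

Var(total) = 168.5 + 22.748 = 191.248.
True-score variance = 140.821 + 22.748 = 163.569, so reliability = 0.8553.
Error variance = 191.248 − 163.569 = 27.6792; SEM = √27.6792 = 5.261.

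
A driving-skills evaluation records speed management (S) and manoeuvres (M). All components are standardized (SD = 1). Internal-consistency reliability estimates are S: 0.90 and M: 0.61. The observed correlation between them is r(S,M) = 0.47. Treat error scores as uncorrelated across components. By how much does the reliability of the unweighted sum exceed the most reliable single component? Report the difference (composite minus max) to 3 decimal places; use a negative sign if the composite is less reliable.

Var(sum) = 2 + 0.94 = 2.94; true-score variance = 1.51 + 0.94 = 2.45; composite reliability = 0.8333.
Max component reliability = 0.9000.
Difference = 0.8333 − 0.9000 = -0.067.

-0.067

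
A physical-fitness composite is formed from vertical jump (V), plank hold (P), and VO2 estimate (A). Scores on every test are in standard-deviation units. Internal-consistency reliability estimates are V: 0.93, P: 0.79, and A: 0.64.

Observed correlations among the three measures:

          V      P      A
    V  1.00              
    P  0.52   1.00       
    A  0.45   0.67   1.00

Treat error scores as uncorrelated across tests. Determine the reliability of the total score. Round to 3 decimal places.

Var(V+P+A) = 3 + 2·[0.52 + 0.45 + 0.67] = 3 + 3.28 = 6.28.
Because errors are independent across components, Cov(Tᵢ,Tⱼ) = Cov(Xᵢ,Xⱼ); the off-diagonal part of the true-score variance is the same as above.
True-score variance = [0.93 + 0.79 + 0.64] + 3.28 = 2.36 + 3.28 = 5.64.
Reliability = 5.64 / 6.28 = 0.898.

0.898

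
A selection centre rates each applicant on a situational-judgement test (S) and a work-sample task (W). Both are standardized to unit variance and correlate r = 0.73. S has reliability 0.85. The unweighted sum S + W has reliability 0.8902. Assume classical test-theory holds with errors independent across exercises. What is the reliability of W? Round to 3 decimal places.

Var(S+W) = 2 + 2·0.73 = 3.460.
True-score variance = ρ_S + ρ_W + 2·0.73, so 0.8902 = (0.85 + ρ_W + 1.46) / 3.460.
ρ_W = 0.8902·3.460 − 0.85 − 1.46 = 0.770.

0.770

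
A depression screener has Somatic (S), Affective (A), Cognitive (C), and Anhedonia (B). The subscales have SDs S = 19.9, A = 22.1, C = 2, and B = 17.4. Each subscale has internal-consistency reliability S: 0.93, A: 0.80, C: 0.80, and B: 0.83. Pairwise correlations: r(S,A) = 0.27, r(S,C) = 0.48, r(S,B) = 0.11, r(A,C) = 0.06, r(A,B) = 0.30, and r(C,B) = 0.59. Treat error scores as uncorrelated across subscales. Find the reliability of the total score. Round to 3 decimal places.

0.902

Var(S+A+C+B) = 19.9² + 22.1² + 2² + 17.4² + 2·[19.9·22.1·0.27 + 19.9·2·0.48 + 19.9·17.4·0.11 + 22.1·2·0.06 + 22.1·17.4·0.30 + 2·17.4·0.59] = 1191.18 + 628.964 = 1820.14.
Under uncorrelated errors the observed covariances equal the true-score covariances, so only the own-variance terms attenuate.
True-score variance = [19.9²·0.93 + 22.1²·0.80 + 2²·0.80 + 17.4²·0.83] + 628.964 = 1013.51 + 628.964 = 1642.47.
Reliability = 1642.47 / 1820.14 = 0.902.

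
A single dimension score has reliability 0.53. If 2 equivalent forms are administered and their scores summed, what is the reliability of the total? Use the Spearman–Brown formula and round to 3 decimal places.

ρ_k = kρ / (1 + (k−1)ρ) = 2·0.53 / (1 + 1·0.53) = 1.060 / 1.530 = 0.693.

0.693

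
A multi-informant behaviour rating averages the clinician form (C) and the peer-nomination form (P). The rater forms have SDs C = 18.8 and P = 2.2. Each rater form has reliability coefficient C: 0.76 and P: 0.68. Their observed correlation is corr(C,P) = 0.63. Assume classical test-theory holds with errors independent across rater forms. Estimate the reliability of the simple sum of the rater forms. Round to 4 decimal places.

0.7895

Var(C+P) = 18.8² + 2.2² + 2·[18.8·2.2·0.63] = 358.28 + 52.1136 = 410.394.
Because errors are independent across components, Cov(Tᵢ,Tⱼ) = Cov(Xᵢ,Xⱼ); the off-diagonal part of the true-score variance is the same as above.
True-score variance = [18.8²·0.76 + 2.2²·0.68] + 52.1136 = 271.906 + 52.1136 = 324.019.
Reliability = 324.019 / 410.394 = 0.7895.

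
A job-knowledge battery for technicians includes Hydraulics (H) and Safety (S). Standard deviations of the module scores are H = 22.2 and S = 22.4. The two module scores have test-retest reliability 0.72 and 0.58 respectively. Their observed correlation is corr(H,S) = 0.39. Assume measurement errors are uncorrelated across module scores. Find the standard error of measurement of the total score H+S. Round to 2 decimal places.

18.67

Var(total) = 994.6 + 387.878 = 1382.48.
True-score variance = 645.866 + 387.878 = 1033.74, so reliability = 0.7477.
Error variance = 1382.48 − 1033.74 = 348.734; SEM = √348.734 = 18.67.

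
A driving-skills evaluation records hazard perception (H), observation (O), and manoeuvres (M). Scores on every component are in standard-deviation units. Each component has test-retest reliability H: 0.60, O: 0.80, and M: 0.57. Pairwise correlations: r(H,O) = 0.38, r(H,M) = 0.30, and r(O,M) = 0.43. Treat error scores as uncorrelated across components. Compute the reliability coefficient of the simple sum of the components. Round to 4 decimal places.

Var(H+O+M) = 3 + 2·[0.38 + 0.30 + 0.43] = 3 + 2.22 = 5.22.
Because errors are independent across components, Cov(Tᵢ,Tⱼ) = Cov(Xᵢ,Xⱼ); the off-diagonal part of the true-score variance is the same as above.
True-score variance = [0.60 + 0.80 + 0.57] + 2.22 = 1.97 + 2.22 = 4.19.
Reliability = 4.19 / 5.22 = 0.8027.

0.8027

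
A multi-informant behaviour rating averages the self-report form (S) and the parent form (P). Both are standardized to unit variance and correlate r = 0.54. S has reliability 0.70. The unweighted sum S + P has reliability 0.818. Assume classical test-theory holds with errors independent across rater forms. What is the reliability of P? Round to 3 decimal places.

Var(S+P) = 2 + 2·0.54 = 3.080.
True-score variance = ρ_S + ρ_P + 2·0.54, so 0.818 = (0.70 + ρ_P + 1.08) / 3.080.
ρ_P = 0.818·3.080 − 0.70 − 1.08 = 0.739.

0.739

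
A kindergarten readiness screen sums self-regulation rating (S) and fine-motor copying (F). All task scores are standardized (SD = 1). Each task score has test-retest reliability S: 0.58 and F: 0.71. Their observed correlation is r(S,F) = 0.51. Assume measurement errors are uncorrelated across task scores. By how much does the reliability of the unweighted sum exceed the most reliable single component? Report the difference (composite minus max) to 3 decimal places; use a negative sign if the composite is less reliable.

Var(sum) = 2 + 1.02 = 3.02; true-score variance = 1.29 + 1.02 = 2.31; composite reliability = 0.7649.
Max component reliability = 0.7100.
Difference = 0.7649 − 0.7100 = 0.055.

0.055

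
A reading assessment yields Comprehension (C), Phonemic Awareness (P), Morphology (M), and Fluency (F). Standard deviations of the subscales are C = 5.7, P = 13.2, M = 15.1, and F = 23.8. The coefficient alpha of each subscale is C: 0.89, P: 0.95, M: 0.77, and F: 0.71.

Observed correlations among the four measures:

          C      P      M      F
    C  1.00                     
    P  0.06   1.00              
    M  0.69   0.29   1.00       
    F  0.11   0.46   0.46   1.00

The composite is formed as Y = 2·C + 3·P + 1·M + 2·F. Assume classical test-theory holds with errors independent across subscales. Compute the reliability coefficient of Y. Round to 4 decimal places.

Var(Y) = 2²·5.7² + 3²·13.2² + 15.1² + 2²·23.8² + 2·[6·5.7·13.2·0.06 + 2·5.7·15.1·0.69 + 4·5.7·23.8·0.11 + 3·13.2·15.1·0.29 + 6·13.2·23.8·0.46 + 2·15.1·23.8·0.46] = 4191.89 + 3153.35 = 7345.24.
Under uncorrelated errors the observed covariances equal the true-score covariances, so only the own-variance terms attenuate.
True-score variance = [2²·5.7²·0.89 + 3²·13.2²·0.95 + 15.1²·0.77 + 2²·23.8²·0.71] + 3153.35 = 3389.67 + 3153.35 = 6543.02.
Reliability = 6543.02 / 7345.24 = 0.8908.

0.8908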